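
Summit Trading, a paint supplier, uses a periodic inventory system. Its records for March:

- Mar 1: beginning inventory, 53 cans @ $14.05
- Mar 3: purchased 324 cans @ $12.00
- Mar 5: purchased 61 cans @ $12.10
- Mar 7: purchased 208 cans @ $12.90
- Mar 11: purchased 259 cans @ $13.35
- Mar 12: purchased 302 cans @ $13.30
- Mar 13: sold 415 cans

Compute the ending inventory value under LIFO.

Mar 13, 415 sold [LIFO — newest first]: 302 @ $13.30 + 113 @ $13.35 = $5,525.15
Ending inventory: 53 @ $14.05 + 324 @ $12.00 + 61 @ $12.10 + 208 @ $12.90 + 146 @ $13.35 = $10,003.05

Ending inventory = $10,003.05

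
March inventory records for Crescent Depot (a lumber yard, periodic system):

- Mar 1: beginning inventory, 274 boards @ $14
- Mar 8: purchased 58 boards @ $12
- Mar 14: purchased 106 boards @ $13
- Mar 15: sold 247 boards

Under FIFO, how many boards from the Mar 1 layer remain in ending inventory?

Mar 15, 247 sold [FIFO — oldest first]: 247 @ $14 = $3,458
Ending inventory: 27 @ $14 + 58 @ $12 + 106 @ $13 = $2,452

27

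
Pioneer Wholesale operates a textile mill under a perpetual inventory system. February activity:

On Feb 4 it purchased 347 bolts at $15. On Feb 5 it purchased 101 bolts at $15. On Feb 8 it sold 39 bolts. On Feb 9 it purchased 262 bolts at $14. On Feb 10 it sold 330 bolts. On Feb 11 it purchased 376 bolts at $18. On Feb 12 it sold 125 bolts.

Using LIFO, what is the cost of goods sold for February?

Feb 8, 39 sold [LIFO — newest first]: 39 @ $15 = $585
Feb 10, 330 sold [LIFO — newest first]: 262 @ $14 + 62 @ $15 + 6 @ $15 = $4,688
Feb 12, 125 sold [LIFO — newest first]: 125 @ $18 = $2,250
Total COGS = $585 + $4,688 + $2,250 = $7,523
Ending inventory: 341 @ $15 + 251 @ $18 = $9,633
Check: goods available $17,156 = COGS $7,523 + ending $9,633

COGS = $7,523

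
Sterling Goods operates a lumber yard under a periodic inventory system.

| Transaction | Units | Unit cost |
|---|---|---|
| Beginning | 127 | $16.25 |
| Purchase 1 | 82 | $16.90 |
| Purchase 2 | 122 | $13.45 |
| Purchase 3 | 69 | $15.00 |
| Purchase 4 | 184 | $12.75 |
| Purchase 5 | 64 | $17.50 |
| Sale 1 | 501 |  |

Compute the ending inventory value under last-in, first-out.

Sale 1 (501) [LIFO — newest first]: 64 @ $17.50 + 184 @ $12.75 + 69 @ $15.00 + 122 @ $13.45 + 62 @ $16.90 = $7,189.70
Ending inventory: 127 @ $16.25 + 20 @ $16.90 = $2,401.75
Check: goods available $9,591.45 = COGS $7,189.70 + ending $2,401.75

Ending inventory = $2,401.75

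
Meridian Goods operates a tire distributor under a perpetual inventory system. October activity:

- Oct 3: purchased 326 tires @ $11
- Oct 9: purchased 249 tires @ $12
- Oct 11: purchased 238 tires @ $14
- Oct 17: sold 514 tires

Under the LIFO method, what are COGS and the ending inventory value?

COGS = $6,617; ending inventory = $3,289

Oct 17, 514 sold [LIFO — newest first]: 238 @ $14 + 249 @ $12 + 27 @ $11 = $6,617
Ending inventory: 299 @ $11 = $3,289
Check: goods available $9,906 = COGS $6,617 + ending $3,289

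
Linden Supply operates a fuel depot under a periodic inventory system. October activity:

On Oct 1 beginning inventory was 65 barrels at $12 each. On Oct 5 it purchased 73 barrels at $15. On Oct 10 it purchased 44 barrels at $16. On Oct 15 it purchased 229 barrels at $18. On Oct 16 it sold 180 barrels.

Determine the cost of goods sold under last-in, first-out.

Oct 16, 180 sold [LIFO — newest first]: 180 @ $18 = $3,240
Ending inventory: 65 @ $12 + 73 @ $15 + 44 @ $16 + 49 @ $18 = $3,461

COGS = $3,240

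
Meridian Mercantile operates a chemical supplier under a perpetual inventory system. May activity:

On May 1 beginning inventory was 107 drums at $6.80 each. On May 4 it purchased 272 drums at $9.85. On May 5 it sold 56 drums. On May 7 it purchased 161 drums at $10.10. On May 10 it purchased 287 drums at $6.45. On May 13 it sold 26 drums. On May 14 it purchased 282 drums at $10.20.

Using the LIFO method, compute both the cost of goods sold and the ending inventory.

May 5, 56 sold [LIFO — newest first]: 56 @ $9.85 = $551.60
May 13, 26 sold [LIFO — newest first]: 26 @ $6.45 = $167.70
Total COGS = $551.60 + $167.70 = $719.30
Ending inventory: 107 @ $6.80 + 216 @ $9.85 + 161 @ $10.10 + 261 @ $6.45 + 282 @ $10.20 = $9,041.15

COGS = $719.30; ending inventory = $9,041.15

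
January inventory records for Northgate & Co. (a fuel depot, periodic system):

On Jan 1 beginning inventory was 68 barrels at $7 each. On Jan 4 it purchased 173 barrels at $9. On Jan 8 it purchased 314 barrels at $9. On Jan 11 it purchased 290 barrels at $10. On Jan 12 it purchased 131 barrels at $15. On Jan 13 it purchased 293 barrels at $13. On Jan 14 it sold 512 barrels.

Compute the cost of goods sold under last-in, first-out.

COGS = $6,654

Jan 14, 512 sold [LIFO — newest first]: 293 @ $13 + 131 @ $15 + 88 @ $10 = $6,654
Ending inventory: 68 @ $7 + 173 @ $9 + 314 @ $9 + 202 @ $10 = $6,879
Check: goods available $13,533 = COGS $6,654 + ending $6,879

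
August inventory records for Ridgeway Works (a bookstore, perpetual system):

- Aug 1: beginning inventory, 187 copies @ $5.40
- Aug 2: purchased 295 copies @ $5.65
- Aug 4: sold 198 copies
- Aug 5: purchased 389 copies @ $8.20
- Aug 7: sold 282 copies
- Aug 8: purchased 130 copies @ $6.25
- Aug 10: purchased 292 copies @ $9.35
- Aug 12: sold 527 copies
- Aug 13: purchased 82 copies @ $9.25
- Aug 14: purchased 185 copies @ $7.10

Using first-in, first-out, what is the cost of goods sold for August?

COGS = $6,734.95

Aug 4, 198 sold [FIFO — oldest first]: 187 @ $5.40 + 11 @ $5.65 = $1,071.95
Aug 7, 282 sold [FIFO — oldest first]: 282 @ $5.65 = $1,593.30
Aug 12, 527 sold [FIFO — oldest first]: 2 @ $5.65 + 389 @ $8.20 + 130 @ $6.25 + 6 @ $9.35 = $4,069.70
Total COGS = $1,071.95 + $1,593.30 + $4,069.70 = $6,734.95
Ending inventory: 286 @ $9.35 + 82 @ $9.25 + 185 @ $7.10 = $4,746.10
Check: goods available $11,481.05 = COGS $6,734.95 + ending $4,746.10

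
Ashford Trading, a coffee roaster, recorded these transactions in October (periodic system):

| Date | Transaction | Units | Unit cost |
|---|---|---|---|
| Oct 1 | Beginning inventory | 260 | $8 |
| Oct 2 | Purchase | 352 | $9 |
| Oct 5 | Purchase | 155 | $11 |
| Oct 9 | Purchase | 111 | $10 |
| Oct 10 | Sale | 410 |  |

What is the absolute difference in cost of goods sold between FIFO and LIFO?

$681

FIFO COGS: 260 @ $8 + 150 @ $9 = $3,430
LIFO COGS: 111 @ $10 + 155 @ $11 + 144 @ $9 = $4,111
Difference = |$3,430 − $4,111| = $681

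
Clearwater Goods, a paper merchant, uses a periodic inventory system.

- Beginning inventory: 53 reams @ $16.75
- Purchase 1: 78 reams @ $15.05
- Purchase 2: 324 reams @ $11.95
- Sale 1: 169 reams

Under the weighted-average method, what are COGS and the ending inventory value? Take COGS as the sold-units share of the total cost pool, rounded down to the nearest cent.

Sale 1, sell 169: 169/455 × $5,933.45 → $2,203.85
Ending inventory (cost pool remaining) = $3,729.60
Check: goods available $5,933.45 = COGS $2,203.85 + ending $3,729.60

COGS = $2,203.85; ending inventory = $3,729.60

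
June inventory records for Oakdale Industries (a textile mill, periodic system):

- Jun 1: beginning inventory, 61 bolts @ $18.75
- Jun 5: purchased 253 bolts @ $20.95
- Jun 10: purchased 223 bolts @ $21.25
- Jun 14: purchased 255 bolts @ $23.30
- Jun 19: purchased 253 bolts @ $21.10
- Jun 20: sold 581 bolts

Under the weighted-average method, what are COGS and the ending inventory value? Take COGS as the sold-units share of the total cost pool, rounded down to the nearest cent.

Jun 20, sell 581: 581/1045 × $22,462.65 → $12,488.80
Ending inventory (cost pool remaining) = $9,973.85

COGS = $12,488.80; ending inventory = $9,973.85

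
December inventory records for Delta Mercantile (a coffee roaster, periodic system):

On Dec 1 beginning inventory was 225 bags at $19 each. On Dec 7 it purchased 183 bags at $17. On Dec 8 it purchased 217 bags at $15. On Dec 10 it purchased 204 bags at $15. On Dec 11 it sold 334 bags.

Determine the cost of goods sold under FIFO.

Dec 11, 334 sold [FIFO — oldest first]: 225 @ $19 + 109 @ $17 = $6,128
Ending inventory: 74 @ $17 + 217 @ $15 + 204 @ $15 = $7,573
Check: goods available $13,701 = COGS $6,128 + ending $7,573

COGS = $6,128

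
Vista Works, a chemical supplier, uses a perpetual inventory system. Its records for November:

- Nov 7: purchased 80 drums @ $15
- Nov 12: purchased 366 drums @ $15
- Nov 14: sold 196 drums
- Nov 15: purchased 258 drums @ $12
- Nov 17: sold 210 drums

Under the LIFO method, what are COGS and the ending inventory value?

Nov 14, 196 sold [LIFO — newest first]: 196 @ $15 = $2,940
Nov 17, 210 sold [LIFO — newest first]: 210 @ $12 = $2,520
Total COGS = $2,940 + $2,520 = $5,460
Ending inventory: 80 @ $15 + 170 @ $15 + 48 @ $12 = $4,326
Check: goods available $9,786 = COGS $5,460 + ending $4,326

COGS = $5,460; ending inventory = $4,326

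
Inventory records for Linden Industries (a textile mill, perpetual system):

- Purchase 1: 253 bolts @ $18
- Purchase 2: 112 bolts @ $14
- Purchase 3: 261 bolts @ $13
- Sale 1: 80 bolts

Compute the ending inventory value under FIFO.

Sale 1 (80) [FIFO — oldest first]: 80 @ $18 = $1,440
Ending inventory: 173 @ $18 + 112 @ $14 + 261 @ $13 = $8,075
Check: goods available $9,515 = COGS $1,440 + ending $8,075

Ending inventory = $8,075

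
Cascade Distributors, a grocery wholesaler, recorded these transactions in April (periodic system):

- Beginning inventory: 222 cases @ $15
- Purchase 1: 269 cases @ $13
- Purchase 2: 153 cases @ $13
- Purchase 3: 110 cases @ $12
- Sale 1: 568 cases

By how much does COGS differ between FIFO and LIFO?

FIFO COGS: 222 @ $15 + 269 @ $13 + 77 @ $13 = $7,828
LIFO COGS: 110 @ $12 + 153 @ $13 + 269 @ $13 + 36 @ $15 = $7,346
Difference = |$7,828 − $7,346| = $482

$482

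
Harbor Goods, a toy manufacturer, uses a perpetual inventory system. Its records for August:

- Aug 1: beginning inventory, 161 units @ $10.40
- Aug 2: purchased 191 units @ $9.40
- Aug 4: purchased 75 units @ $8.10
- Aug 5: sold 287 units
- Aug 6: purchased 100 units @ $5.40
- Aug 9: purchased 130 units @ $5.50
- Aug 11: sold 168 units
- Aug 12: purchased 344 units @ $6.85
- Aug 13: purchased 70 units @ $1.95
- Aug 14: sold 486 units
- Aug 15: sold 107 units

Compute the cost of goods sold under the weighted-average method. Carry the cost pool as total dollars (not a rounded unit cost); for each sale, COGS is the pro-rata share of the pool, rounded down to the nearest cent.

COGS = $7,679.28

After Aug 1: 161 on hand, pool $1,674.40 (≈ $10.4000 each)
After Aug 2: 352 on hand, pool $3,469.80 (≈ $9.8574 each)
After Aug 4: 427 on hand, pool $4,077.30 (≈ $9.5487 each)
Aug 5, sell 287: 287/427 × $4,077.30 → $2,740.48
After Aug 6: 240 on hand, pool $1,876.82 (≈ $7.8201 each)
After Aug 9: 370 on hand, pool $2,591.82 (≈ $7.0049 each)
Aug 11, sell 168: 168/370 × $2,591.82 → $1,176.82
After Aug 12: 546 on hand, pool $3,771.40 (≈ $6.9073 each)
After Aug 13: 616 on hand, pool $3,907.90 (≈ $6.3440 each)
Aug 14, sell 486: 486/616 × $3,907.90 → $3,083.18
Aug 15, sell 107: 107/130 × $824.72 → $678.80
Total COGS = $2,740.48 + $1,176.82 + $3,083.18 + $678.80 = $7,679.28
Ending inventory (cost pool remaining) = $145.92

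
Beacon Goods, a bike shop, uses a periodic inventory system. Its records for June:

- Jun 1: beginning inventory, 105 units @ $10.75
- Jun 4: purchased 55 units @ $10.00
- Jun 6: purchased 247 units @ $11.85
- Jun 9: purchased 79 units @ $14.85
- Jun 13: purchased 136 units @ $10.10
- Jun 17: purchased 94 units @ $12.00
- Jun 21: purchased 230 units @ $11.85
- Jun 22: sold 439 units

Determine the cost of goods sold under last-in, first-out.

COGS = $5,015.00

Jun 22, 439 sold [LIFO — newest first]: 230 @ $11.85 + 94 @ $12.00 + 115 @ $10.10 = $5,015.00
Ending inventory: 105 @ $10.75 + 55 @ $10.00 + 247 @ $11.85 + 79 @ $14.85 + 21 @ $10.10 = $5,990.95
Check: goods available $11,005.95 = COGS $5,015.00 + ending $5,990.95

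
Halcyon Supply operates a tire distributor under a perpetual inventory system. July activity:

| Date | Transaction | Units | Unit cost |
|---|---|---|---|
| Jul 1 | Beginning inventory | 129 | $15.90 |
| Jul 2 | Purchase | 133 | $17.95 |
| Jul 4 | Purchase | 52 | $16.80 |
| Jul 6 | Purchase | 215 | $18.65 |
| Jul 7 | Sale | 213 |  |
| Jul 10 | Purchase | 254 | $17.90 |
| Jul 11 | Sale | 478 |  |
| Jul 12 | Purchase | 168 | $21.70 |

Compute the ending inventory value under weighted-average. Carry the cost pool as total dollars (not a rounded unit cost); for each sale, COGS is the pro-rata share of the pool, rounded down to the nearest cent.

Ending inventory = $5,278.20

After Jul 1: 129 on hand, pool $2,051.10 (≈ $15.9000 each)
After Jul 2: 262 on hand, pool $4,438.45 (≈ $16.9406 each)
After Jul 4: 314 on hand, pool $5,312.05 (≈ $16.9174 each)
After Jul 6: 529 on hand, pool $9,321.80 (≈ $17.6216 each)
Jul 7, sell 213: 213/529 × $9,321.80 → $3,753.39
After Jul 10: 570 on hand, pool $10,115.01 (≈ $17.7456 each)
Jul 11, sell 478: 478/570 × $10,115.01 → $8,482.41
After Jul 12: 260 on hand, pool $5,278.20 (≈ $20.3008 each)
Total COGS = $3,753.39 + $8,482.41 = $12,235.80
Ending inventory (cost pool remaining) = $5,278.20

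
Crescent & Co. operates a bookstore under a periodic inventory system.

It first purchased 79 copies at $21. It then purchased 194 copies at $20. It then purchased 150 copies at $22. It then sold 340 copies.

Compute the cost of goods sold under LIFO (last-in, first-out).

Sale 1 (340) [LIFO — newest first]: 150 @ $22 + 190 @ $20 = $7,100
Ending inventory: 79 @ $21 + 4 @ $20 = $1,739
Check: goods available $8,839 = COGS $7,100 + ending $1,739

COGS = $7,100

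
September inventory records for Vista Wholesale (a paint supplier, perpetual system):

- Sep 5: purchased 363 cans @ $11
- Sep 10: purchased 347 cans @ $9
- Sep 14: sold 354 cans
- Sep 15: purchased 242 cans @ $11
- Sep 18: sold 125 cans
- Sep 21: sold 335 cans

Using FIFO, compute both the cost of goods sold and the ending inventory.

Sep 14, 354 sold [FIFO — oldest first]: 354 @ $11 = $3,894
Sep 18, 125 sold [FIFO — oldest first]: 9 @ $11 + 116 @ $9 = $1,143
Sep 21, 335 sold [FIFO — oldest first]: 231 @ $9 + 104 @ $11 = $3,223
Total COGS = $3,894 + $1,143 + $3,223 = $8,260
Ending inventory: 138 @ $11 = $1,518

COGS = $8,260; ending inventory = $1,518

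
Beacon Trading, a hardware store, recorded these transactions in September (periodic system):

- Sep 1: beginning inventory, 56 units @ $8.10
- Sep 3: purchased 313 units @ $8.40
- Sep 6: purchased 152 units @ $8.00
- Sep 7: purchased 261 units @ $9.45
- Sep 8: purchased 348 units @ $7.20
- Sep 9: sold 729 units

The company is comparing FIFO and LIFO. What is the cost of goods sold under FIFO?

FIFO COGS: 56 @ $8.10 + 313 @ $8.40 + 152 @ $8.00 + 208 @ $9.45 = $6,264.40
LIFO COGS: 348 @ $7.20 + 261 @ $9.45 + 120 @ $8.00 = $5,932.05

COGS = $6,264.40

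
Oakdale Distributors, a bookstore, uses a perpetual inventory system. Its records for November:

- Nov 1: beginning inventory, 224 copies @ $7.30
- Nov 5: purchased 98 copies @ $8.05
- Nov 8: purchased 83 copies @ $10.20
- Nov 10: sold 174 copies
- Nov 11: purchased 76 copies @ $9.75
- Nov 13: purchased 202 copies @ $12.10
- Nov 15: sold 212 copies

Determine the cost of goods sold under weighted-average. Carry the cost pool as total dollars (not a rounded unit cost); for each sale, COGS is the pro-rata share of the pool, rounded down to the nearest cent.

After Nov 1: 224 on hand, pool $1,635.20 (≈ $7.3000 each)
After Nov 5: 322 on hand, pool $2,424.10 (≈ $7.5283 each)
After Nov 8: 405 on hand, pool $3,270.70 (≈ $8.0758 each)
Nov 10, sell 174: 174/405 × $3,270.70 → $1,405.18
After Nov 11: 307 on hand, pool $2,606.52 (≈ $8.4903 each)
After Nov 13: 509 on hand, pool $5,050.72 (≈ $9.9228 each)
Nov 15, sell 212: 212/509 × $5,050.72 → $2,103.63
Total COGS = $1,405.18 + $2,103.63 = $3,508.81
Ending inventory (cost pool remaining) = $2,947.09
Check: goods available $6,455.90 = COGS $3,508.81 + ending $2,947.09

COGS = $3,508.81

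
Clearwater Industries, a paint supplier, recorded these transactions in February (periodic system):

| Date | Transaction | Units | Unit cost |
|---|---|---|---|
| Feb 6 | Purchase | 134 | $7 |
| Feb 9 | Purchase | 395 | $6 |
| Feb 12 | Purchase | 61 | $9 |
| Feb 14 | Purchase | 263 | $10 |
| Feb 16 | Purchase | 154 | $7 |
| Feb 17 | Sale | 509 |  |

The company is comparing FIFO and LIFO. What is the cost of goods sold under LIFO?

FIFO COGS: 134 @ $7 + 375 @ $6 = $3,188
LIFO COGS: 154 @ $7 + 263 @ $10 + 61 @ $9 + 31 @ $6 = $4,443

COGS = $4,443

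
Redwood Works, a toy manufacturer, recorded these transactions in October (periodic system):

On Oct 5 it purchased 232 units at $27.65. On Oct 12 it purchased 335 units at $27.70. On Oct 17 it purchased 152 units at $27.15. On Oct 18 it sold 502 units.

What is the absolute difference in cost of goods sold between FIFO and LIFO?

FIFO COGS: 232 @ $27.65 + 270 @ $27.70 = $13,893.80
LIFO COGS: 152 @ $27.15 + 335 @ $27.70 + 15 @ $27.65 = $13,821.05
Difference = |$13,893.80 − $13,821.05| = $72.75

$72.75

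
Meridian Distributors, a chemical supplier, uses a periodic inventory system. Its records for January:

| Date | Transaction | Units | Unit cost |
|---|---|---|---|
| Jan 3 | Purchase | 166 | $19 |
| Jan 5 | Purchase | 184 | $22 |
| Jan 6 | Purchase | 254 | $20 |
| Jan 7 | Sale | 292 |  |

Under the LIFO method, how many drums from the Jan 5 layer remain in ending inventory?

146

Jan 7, 292 sold [LIFO — newest first]: 254 @ $20 + 38 @ $22 = $5,916
Ending inventory: 166 @ $19 + 146 @ $22 = $6,366
Check: goods available $12,282 = COGS $5,916 + ending $6,366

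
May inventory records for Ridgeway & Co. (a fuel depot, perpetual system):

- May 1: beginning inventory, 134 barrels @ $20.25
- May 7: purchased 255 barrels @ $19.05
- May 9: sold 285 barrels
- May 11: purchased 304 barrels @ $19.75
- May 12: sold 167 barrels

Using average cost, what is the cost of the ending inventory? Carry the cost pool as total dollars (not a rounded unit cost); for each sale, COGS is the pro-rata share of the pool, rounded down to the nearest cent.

After May 1: 134 on hand, pool $2,713.50 (≈ $20.2500 each)
After May 7: 389 on hand, pool $7,571.25 (≈ $19.4634 each)
May 9, sell 285: 285/389 × $7,571.25 → $5,547.05
After May 11: 408 on hand, pool $8,028.20 (≈ $19.6770 each)
May 12, sell 167: 167/408 × $8,028.20 → $3,286.05
Total COGS = $5,547.05 + $3,286.05 = $8,833.10
Ending inventory (cost pool remaining) = $4,742.15

Ending inventory = $4,742.15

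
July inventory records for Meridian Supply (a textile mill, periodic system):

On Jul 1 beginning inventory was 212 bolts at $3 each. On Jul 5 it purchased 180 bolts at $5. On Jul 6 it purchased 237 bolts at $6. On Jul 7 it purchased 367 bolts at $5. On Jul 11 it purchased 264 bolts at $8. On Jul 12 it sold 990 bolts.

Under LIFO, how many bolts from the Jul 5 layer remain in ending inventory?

58

Jul 12, 990 sold [LIFO — newest first]: 264 @ $8 + 367 @ $5 + 237 @ $6 + 122 @ $5 = $5,979
Ending inventory: 212 @ $3 + 58 @ $5 = $926
Check: goods available $6,905 = COGS $5,979 + ending $926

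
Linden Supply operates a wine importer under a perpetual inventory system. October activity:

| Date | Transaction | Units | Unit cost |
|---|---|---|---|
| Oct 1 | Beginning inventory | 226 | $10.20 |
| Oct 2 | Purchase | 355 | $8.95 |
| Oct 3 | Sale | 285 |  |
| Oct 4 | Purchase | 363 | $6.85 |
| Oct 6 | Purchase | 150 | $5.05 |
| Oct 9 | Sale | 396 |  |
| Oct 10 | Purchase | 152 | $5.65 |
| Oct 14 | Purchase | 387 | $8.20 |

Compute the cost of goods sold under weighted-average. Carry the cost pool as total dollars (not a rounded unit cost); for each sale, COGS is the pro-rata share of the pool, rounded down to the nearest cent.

After Oct 1: 226 on hand, pool $2,305.20 (≈ $10.2000 each)
After Oct 2: 581 on hand, pool $5,482.45 (≈ $9.4362 each)
Oct 3, sell 285: 285/581 × $5,482.45 → $2,689.32
After Oct 4: 659 on hand, pool $5,279.68 (≈ $8.0117 each)
After Oct 6: 809 on hand, pool $6,037.18 (≈ $7.4625 each)
Oct 9, sell 396: 396/809 × $6,037.18 → $2,955.15
After Oct 10: 565 on hand, pool $3,940.83 (≈ $6.9749 each)
After Oct 14: 952 on hand, pool $7,114.23 (≈ $7.4729 each)
Total COGS = $2,689.32 + $2,955.15 = $5,644.47
Ending inventory (cost pool remaining) = $7,114.23

COGS = $5,644.47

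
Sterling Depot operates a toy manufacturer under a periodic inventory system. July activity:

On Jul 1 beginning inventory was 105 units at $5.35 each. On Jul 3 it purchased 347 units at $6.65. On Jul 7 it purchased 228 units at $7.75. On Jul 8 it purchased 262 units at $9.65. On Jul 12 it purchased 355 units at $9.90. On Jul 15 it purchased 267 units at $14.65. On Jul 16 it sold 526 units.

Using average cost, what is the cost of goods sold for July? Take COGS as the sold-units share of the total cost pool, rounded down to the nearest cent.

COGS = $4,907.08

Jul 16, sell 526: 526/1564 × $14,590.65 → $4,907.08
Ending inventory (cost pool remaining) = $9,683.57
Check: goods available $14,590.65 = COGS $4,907.08 + ending $9,683.57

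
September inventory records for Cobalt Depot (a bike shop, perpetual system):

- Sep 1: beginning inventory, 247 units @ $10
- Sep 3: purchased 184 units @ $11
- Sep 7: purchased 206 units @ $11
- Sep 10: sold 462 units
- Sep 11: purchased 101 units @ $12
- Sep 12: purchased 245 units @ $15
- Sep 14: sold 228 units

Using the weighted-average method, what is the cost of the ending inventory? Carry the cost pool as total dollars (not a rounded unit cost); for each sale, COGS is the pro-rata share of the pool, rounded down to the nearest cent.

Ending inventory = $3,792.78

After Sep 1: 247 on hand, pool $2,470.00 (≈ $10.0000 each)
After Sep 3: 431 on hand, pool $4,494.00 (≈ $10.4269 each)
After Sep 7: 637 on hand, pool $6,760.00 (≈ $10.6122 each)
Sep 10, sell 462: 462/637 × $6,760.00 → $4,902.85
After Sep 11: 276 on hand, pool $3,069.15 (≈ $11.1201 each)
After Sep 12: 521 on hand, pool $6,744.15 (≈ $12.9446 each)
Sep 14, sell 228: 228/521 × $6,744.15 → $2,951.37
Total COGS = $4,902.85 + $2,951.37 = $7,854.22
Ending inventory (cost pool remaining) = $3,792.78
Check: goods available $11,647.00 = COGS $7,854.22 + ending $3,792.78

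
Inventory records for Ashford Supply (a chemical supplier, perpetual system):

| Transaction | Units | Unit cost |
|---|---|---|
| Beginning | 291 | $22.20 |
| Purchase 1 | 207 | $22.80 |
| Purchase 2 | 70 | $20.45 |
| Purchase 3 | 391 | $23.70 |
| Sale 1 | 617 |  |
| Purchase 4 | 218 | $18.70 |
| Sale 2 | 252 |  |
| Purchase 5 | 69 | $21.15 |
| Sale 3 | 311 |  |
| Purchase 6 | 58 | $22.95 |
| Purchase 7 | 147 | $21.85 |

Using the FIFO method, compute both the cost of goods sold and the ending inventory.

COGS = $26,018.05; ending inventory = $5,938.95

Sale 1 (617) [FIFO — oldest first]: 291 @ $22.20 + 207 @ $22.80 + 70 @ $20.45 + 49 @ $23.70 = $13,772.60
Sale 2 (252) [FIFO — oldest first]: 252 @ $23.70 = $5,972.40
Sale 3 (311) [FIFO — oldest first]: 90 @ $23.70 + 218 @ $18.70 + 3 @ $21.15 = $6,273.05
Total COGS = $13,772.60 + $5,972.40 + $6,273.05 = $26,018.05
Ending inventory: 66 @ $21.15 + 58 @ $22.95 + 147 @ $21.85 = $5,938.95
Check: goods available $31,957.00 = COGS $26,018.05 + ending $5,938.95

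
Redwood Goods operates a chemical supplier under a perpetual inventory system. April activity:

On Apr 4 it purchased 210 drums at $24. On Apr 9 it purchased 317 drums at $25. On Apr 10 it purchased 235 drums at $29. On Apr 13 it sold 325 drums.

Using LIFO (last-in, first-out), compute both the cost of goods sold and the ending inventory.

COGS = $9,065; ending inventory = $10,715

Apr 13, 325 sold [LIFO — newest first]: 235 @ $29 + 90 @ $25 = $9,065
Ending inventory: 210 @ $24 + 227 @ $25 = $10,715
Check: goods available $19,780 = COGS $9,065 + ending $10,715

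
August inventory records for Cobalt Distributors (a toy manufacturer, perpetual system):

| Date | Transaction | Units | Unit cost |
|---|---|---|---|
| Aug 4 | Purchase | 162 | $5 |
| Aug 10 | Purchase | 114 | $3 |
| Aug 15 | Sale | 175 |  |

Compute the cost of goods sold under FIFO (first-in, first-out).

COGS = $849

Aug 15, 175 sold [FIFO — oldest first]: 162 @ $5 + 13 @ $3 = $849
Ending inventory: 101 @ $3 = $303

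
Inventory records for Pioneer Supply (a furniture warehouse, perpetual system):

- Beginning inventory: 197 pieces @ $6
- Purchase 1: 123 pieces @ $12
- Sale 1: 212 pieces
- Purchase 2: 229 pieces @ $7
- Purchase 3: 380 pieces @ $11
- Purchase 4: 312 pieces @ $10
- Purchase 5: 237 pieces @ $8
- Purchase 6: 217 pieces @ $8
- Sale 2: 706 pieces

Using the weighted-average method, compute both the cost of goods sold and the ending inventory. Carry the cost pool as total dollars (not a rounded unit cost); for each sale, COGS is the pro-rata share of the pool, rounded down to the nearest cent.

COGS = $8,155.42; ending inventory = $7,037.58

After Beginning: 197 on hand, pool $1,182.00 (≈ $6.0000 each)
After Purchase 1: 320 on hand, pool $2,658.00 (≈ $8.3063 each)
Sale 1, sell 212: 212/320 × $2,658.00 → $1,760.92
After Purchase 2: 337 on hand, pool $2,500.08 (≈ $7.4186 each)
After Purchase 3: 717 on hand, pool $6,680.08 (≈ $9.3167 each)
After Purchase 4: 1029 on hand, pool $9,800.08 (≈ $9.5239 each)
After Purchase 5: 1266 on hand, pool $11,696.08 (≈ $9.2386 each)
After Purchase 6: 1483 on hand, pool $13,432.08 (≈ $9.0574 each)
Sale 2, sell 706: 706/1483 × $13,432.08 → $6,394.50
Total COGS = $1,760.92 + $6,394.50 = $8,155.42
Ending inventory (cost pool remaining) = $7,037.58
Check: goods available $15,193.00 = COGS $8,155.42 + ending $7,037.58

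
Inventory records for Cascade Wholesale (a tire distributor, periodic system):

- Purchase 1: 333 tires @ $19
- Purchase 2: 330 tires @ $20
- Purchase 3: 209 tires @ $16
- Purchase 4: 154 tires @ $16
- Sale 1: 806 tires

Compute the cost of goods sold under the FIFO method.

COGS = $15,215

Sale 1 (806) [FIFO — oldest first]: 333 @ $19 + 330 @ $20 + 143 @ $16 = $15,215
Ending inventory: 66 @ $16 + 154 @ $16 = $3,520
Check: goods available $18,735 = COGS $15,215 + ending $3,520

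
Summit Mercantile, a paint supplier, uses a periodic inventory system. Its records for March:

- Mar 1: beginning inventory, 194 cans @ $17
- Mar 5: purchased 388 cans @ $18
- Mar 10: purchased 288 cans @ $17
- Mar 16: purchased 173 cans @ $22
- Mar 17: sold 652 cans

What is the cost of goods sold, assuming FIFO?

Mar 17, 652 sold [FIFO — oldest first]: 194 @ $17 + 388 @ $18 + 70 @ $17 = $11,472
Ending inventory: 218 @ $17 + 173 @ $22 = $7,512

COGS = $11,472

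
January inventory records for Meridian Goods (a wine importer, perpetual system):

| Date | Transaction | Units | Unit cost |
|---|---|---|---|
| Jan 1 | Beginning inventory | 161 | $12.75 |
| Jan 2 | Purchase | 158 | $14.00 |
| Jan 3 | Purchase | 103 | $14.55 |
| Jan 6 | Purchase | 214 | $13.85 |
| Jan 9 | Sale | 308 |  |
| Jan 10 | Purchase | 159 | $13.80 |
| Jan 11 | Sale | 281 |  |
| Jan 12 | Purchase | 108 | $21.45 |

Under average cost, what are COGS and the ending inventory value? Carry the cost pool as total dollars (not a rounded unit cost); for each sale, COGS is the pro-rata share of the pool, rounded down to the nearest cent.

After Jan 1: 161 on hand, pool $2,052.75 (≈ $12.7500 each)
After Jan 2: 319 on hand, pool $4,264.75 (≈ $13.3691 each)
After Jan 3: 422 on hand, pool $5,763.40 (≈ $13.6573 each)
After Jan 6: 636 on hand, pool $8,727.30 (≈ $13.7222 each)
Jan 9, sell 308: 308/636 × $8,727.30 → $4,226.42
After Jan 10: 487 on hand, pool $6,695.08 (≈ $13.7476 each)
Jan 11, sell 281: 281/487 × $6,695.08 → $3,863.07
After Jan 12: 314 on hand, pool $5,148.61 (≈ $16.3968 each)
Total COGS = $4,226.42 + $3,863.07 = $8,089.49
Ending inventory (cost pool remaining) = $5,148.61

COGS = $8,089.49; ending inventory = $5,148.61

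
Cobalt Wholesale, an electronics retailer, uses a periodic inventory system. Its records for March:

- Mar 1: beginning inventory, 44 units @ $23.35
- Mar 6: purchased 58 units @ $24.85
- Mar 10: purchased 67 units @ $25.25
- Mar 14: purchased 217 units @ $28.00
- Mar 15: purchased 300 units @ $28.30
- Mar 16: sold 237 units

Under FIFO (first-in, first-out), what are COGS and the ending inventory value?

Mar 16, 237 sold [FIFO — oldest first]: 44 @ $23.35 + 58 @ $24.85 + 67 @ $25.25 + 68 @ $28.00 = $6,064.45
Ending inventory: 149 @ $28.00 + 300 @ $28.30 = $12,662.00

COGS = $6,064.45; ending inventory = $12,662.00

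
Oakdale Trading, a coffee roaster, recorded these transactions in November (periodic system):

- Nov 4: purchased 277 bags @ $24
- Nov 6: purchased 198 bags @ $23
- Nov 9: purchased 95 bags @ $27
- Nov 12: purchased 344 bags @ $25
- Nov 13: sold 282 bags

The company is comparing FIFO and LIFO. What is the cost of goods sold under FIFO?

COGS = $6,763

FIFO COGS: 277 @ $24 + 5 @ $23 = $6,763
LIFO COGS: 282 @ $25 = $7,050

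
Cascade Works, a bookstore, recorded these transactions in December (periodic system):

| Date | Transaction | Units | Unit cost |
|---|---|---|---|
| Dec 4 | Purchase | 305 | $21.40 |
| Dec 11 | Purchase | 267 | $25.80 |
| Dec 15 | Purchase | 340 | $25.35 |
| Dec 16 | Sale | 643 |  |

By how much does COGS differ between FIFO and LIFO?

FIFO COGS: 305 @ $21.40 + 267 @ $25.80 + 71 @ $25.35 = $15,215.45
LIFO COGS: 340 @ $25.35 + 267 @ $25.80 + 36 @ $21.40 = $16,278.00
Difference = |$15,215.45 − $16,278.00| = $1,062.55

$1,062.55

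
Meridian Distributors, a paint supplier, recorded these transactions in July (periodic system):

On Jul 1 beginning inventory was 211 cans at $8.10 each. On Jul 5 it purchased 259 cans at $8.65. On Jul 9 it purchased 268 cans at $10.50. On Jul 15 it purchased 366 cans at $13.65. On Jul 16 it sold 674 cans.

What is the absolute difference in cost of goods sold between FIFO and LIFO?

$2,064.45

FIFO COGS: 211 @ $8.10 + 259 @ $8.65 + 204 @ $10.50 = $6,091.45
LIFO COGS: 366 @ $13.65 + 268 @ $10.50 + 40 @ $8.65 = $8,155.90
Difference = |$6,091.45 − $8,155.90| = $2,064.45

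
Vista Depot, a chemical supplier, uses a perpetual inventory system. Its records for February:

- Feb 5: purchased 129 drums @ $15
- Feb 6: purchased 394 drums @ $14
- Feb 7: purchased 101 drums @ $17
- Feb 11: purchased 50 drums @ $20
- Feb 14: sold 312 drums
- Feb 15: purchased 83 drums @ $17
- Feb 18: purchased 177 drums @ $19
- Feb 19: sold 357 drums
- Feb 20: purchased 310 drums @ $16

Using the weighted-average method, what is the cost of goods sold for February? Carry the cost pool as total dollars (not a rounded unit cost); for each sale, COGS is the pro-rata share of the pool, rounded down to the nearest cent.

COGS = $10,581.36

After Feb 5: 129 on hand, pool $1,935.00 (≈ $15.0000 each)
After Feb 6: 523 on hand, pool $7,451.00 (≈ $14.2467 each)
After Feb 7: 624 on hand, pool $9,168.00 (≈ $14.6923 each)
After Feb 11: 674 on hand, pool $10,168.00 (≈ $15.0861 each)
Feb 14, sell 312: 312/674 × $10,168.00 → $4,706.84
After Feb 15: 445 on hand, pool $6,872.16 (≈ $15.4431 each)
After Feb 18: 622 on hand, pool $10,235.16 (≈ $16.4552 each)
Feb 19, sell 357: 357/622 × $10,235.16 → $5,874.52
After Feb 20: 575 on hand, pool $9,320.64 (≈ $16.2098 each)
Total COGS = $4,706.84 + $5,874.52 = $10,581.36
Ending inventory (cost pool remaining) = $9,320.64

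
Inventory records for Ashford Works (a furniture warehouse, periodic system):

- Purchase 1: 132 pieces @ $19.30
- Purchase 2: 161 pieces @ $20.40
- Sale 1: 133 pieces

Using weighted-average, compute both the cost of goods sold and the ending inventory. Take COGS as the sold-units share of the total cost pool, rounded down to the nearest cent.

Sale 1, sell 133: 133/293 × $5,832.00 → $2,647.29
Ending inventory (cost pool remaining) = $3,184.71

COGS = $2,647.29; ending inventory = $3,184.71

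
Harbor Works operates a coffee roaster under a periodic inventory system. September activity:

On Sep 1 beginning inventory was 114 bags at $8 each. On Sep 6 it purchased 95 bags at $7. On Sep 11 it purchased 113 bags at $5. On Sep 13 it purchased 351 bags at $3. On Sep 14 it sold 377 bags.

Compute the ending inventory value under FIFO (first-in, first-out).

Ending inventory = $888

Sep 14, 377 sold [FIFO — oldest first]: 114 @ $8 + 95 @ $7 + 113 @ $5 + 55 @ $3 = $2,307
Ending inventory: 296 @ $3 = $888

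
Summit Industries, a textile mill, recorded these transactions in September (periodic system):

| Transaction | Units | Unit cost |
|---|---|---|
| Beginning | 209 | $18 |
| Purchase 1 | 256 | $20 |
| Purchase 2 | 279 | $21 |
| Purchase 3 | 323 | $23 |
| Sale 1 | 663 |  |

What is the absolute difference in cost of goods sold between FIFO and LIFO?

FIFO COGS: 209 @ $18 + 256 @ $20 + 198 @ $21 = $13,040
LIFO COGS: 323 @ $23 + 279 @ $21 + 61 @ $20 = $14,508
Difference = |$13,040 − $14,508| = $1,468

$1,468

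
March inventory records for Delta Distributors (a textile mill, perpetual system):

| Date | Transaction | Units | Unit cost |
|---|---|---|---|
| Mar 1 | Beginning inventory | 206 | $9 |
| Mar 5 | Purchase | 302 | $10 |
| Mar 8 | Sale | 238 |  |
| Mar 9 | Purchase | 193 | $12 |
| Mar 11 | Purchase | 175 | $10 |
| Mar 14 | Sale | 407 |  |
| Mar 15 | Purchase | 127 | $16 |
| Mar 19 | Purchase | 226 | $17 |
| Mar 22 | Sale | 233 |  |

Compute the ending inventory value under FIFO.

Ending inventory = $5,842

Mar 8, 238 sold [FIFO — oldest first]: 206 @ $9 + 32 @ $10 = $2,174
Mar 14, 407 sold [FIFO — oldest first]: 270 @ $10 + 137 @ $12 = $4,344
Mar 22, 233 sold [FIFO — oldest first]: 56 @ $12 + 175 @ $10 + 2 @ $16 = $2,454
Total COGS = $2,174 + $4,344 + $2,454 = $8,972
Ending inventory: 125 @ $16 + 226 @ $17 = $5,842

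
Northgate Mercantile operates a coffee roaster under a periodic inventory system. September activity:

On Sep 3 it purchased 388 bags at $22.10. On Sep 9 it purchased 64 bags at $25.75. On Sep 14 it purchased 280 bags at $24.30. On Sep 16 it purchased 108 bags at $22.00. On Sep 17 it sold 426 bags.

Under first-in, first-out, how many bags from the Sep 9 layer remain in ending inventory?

Sep 17, 426 sold [FIFO — oldest first]: 388 @ $22.10 + 38 @ $25.75 = $9,553.30
Ending inventory: 26 @ $25.75 + 280 @ $24.30 + 108 @ $22.00 = $9,849.50
Check: goods available $19,402.80 = COGS $9,553.30 + ending $9,849.50

26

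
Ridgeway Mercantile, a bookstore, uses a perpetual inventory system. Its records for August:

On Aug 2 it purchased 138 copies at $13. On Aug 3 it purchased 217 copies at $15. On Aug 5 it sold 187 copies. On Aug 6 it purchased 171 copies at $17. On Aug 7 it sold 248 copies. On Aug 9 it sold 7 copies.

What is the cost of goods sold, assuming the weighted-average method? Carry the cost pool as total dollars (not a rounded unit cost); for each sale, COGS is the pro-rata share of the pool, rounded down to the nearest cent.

After Aug 2: 138 on hand, pool $1,794.00 (≈ $13.0000 each)
After Aug 3: 355 on hand, pool $5,049.00 (≈ $14.2225 each)
Aug 5, sell 187: 187/355 × $5,049.00 → $2,659.61
After Aug 6: 339 on hand, pool $5,296.39 (≈ $15.6236 each)
Aug 7, sell 248: 248/339 × $5,296.39 → $3,874.64
Aug 9, sell 7: 7/91 × $1,421.75 → $109.36
Total COGS = $2,659.61 + $3,874.64 + $109.36 = $6,643.61
Ending inventory (cost pool remaining) = $1,312.39

COGS = $6,643.61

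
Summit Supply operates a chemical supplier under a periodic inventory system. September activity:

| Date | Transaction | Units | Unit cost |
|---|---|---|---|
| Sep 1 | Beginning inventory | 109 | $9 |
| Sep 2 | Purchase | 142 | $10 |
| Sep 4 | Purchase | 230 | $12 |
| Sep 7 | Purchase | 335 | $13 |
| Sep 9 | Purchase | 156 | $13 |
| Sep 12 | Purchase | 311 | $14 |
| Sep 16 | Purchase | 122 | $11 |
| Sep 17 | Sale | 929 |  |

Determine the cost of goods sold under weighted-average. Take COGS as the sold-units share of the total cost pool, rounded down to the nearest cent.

COGS = $11,399.25

Sep 17, sell 929: 929/1405 × $17,240.00 → $11,399.25
Ending inventory (cost pool remaining) = $5,840.75
Check: goods available $17,240.00 = COGS $11,399.25 + ending $5,840.75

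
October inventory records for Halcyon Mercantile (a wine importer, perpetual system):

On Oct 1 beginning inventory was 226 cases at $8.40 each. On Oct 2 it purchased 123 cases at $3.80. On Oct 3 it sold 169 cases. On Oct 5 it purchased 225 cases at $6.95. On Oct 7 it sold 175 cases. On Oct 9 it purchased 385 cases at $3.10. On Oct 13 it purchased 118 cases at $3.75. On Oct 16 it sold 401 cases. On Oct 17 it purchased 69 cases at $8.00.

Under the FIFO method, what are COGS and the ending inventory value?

COGS = $4,459.65; ending inventory = $1,657.90

Oct 3, 169 sold [FIFO — oldest first]: 169 @ $8.40 = $1,419.60
Oct 7, 175 sold [FIFO — oldest first]: 57 @ $8.40 + 118 @ $3.80 = $927.20
Oct 16, 401 sold [FIFO — oldest first]: 5 @ $3.80 + 225 @ $6.95 + 171 @ $3.10 = $2,112.85
Total COGS = $1,419.60 + $927.20 + $2,112.85 = $4,459.65
Ending inventory: 214 @ $3.10 + 118 @ $3.75 + 69 @ $8.00 = $1,657.90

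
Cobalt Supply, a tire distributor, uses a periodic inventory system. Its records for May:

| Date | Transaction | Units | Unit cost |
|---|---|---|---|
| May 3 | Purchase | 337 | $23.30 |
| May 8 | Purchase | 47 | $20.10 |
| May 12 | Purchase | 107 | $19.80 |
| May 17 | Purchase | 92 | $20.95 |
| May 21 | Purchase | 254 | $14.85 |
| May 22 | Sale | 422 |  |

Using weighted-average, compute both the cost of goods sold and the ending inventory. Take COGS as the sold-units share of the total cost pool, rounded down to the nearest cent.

May 22, sell 422: 422/837 × $16,614.70 → $8,376.82
Ending inventory (cost pool remaining) = $8,237.88

COGS = $8,376.82; ending inventory = $8,237.88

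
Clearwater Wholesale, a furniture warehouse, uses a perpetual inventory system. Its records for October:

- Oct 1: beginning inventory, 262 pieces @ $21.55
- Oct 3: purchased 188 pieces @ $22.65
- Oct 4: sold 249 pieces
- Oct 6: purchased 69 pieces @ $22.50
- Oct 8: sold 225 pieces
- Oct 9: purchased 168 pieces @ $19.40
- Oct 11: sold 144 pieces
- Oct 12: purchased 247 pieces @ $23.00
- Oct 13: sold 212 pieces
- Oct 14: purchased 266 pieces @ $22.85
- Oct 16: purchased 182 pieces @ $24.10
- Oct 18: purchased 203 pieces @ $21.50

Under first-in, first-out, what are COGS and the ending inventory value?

COGS = $18,005.00; ending inventory = $17,220.80

Oct 4, 249 sold [FIFO — oldest first]: 249 @ $21.55 = $5,365.95
Oct 8, 225 sold [FIFO — oldest first]: 13 @ $21.55 + 188 @ $22.65 + 24 @ $22.50 = $5,078.35
Oct 11, 144 sold [FIFO — oldest first]: 45 @ $22.50 + 99 @ $19.40 = $2,933.10
Oct 13, 212 sold [FIFO — oldest first]: 69 @ $19.40 + 143 @ $23.00 = $4,627.60
Total COGS = $5,365.95 + $5,078.35 + $2,933.10 + $4,627.60 = $18,005.00
Ending inventory: 104 @ $23.00 + 266 @ $22.85 + 182 @ $24.10 + 203 @ $21.50 = $17,220.80
Check: goods available $35,225.80 = COGS $18,005.00 + ending $17,220.80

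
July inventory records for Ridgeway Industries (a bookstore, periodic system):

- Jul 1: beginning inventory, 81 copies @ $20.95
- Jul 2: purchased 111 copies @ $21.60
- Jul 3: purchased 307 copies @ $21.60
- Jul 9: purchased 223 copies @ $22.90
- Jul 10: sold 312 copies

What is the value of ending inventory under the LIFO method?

Ending inventory = $8,803.35

Jul 10, 312 sold [LIFO — newest first]: 223 @ $22.90 + 89 @ $21.60 = $7,029.10
Ending inventory: 81 @ $20.95 + 111 @ $21.60 + 218 @ $21.60 = $8,803.35
Check: goods available $15,832.45 = COGS $7,029.10 + ending $8,803.35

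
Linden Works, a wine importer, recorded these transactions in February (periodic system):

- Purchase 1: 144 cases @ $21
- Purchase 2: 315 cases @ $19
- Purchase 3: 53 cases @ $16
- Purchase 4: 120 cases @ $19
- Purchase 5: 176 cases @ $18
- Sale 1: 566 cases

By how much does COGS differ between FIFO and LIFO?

FIFO COGS: 144 @ $21 + 315 @ $19 + 53 @ $16 + 54 @ $19 = $10,883
LIFO COGS: 176 @ $18 + 120 @ $19 + 53 @ $16 + 217 @ $19 = $10,419
Difference = |$10,883 − $10,419| = $464

$464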